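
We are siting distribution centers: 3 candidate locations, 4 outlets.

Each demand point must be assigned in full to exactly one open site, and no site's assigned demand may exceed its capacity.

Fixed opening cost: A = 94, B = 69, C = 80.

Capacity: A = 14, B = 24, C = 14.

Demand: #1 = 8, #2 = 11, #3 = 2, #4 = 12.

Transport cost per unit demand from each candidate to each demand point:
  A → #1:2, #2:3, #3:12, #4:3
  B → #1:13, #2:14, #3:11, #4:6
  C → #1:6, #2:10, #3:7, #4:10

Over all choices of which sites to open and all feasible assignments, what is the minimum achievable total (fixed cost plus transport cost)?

Open {A, B}; cheapest assignment that respects the capacities:
  A (cap 14, load 11): #2 — cost 11×3 = 33
  B (cap 24, load 22): #1, #3, #4 — cost 8×13 + 2×11 + 12×6 = 198
  Shipping 231, fixed 163 → total 394.
  Any other capacity-feasible assignment to {A, B} ships for at least 231.
Compare {A, B, C}: its best feasible assignment gives total 410.
Compare {B, C}: its best feasible assignment gives total 437.
Every other set of open sites that can feasibly serve all demand totals ≥ 410 even under its best assignment. Minimum: 394.

394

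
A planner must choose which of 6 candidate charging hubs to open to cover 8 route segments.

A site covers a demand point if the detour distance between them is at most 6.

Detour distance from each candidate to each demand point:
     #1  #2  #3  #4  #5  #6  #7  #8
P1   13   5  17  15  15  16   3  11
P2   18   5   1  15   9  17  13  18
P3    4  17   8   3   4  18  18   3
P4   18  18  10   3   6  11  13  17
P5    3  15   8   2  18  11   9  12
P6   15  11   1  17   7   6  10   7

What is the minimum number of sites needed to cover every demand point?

Coverage sets (demand points within 6 of each site):
  P1: {#2, #7}
  P2: {#2, #3}
  P3: {#1, #4, #5, #8}
  P4: {#4, #5}
  P5: {#1, #4}
  P6: {#3, #6}
No 2 sites suffice: every size-2 union leaves at least one demand point uncovered.
But {P1, P3, P6} covers everything, so the minimum is 3.

3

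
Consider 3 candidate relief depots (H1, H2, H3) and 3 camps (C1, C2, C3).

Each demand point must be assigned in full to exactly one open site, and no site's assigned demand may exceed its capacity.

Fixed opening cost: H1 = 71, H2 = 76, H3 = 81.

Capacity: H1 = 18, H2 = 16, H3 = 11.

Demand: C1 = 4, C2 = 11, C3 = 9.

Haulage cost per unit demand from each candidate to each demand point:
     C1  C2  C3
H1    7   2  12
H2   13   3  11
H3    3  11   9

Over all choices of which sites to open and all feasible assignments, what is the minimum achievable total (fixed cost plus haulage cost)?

283

Open {H1, H3}; cheapest assignment that respects the capacities:
  H1 (cap 18, load 15): C1, C2 — cost 4×7 + 11×2 = 50
  H3 (cap 11, load 9): C3 — cost 9×9 = 81
  Shipping 131, fixed 152 → total 283.
  Any other capacity-feasible assignment to {H1, H3} ships for at least 131.
Compare {H1, H2}: its best feasible assignment gives total 296.
Compare {H2, H3}: its best feasible assignment gives total 323.
Every other set of open sites that can feasibly serve all demand totals ≥ 296 even under its best assignment. Minimum: 283.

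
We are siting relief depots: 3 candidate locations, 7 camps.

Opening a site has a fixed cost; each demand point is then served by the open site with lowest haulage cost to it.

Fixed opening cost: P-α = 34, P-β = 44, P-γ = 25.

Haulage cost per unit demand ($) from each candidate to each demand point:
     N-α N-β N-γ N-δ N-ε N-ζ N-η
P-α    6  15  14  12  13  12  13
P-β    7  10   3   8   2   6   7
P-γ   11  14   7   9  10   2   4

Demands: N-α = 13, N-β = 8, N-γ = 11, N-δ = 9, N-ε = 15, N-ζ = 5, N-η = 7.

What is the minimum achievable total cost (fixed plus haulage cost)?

Open {P-β, P-γ}: assign each demand point to its cheapest open site.
  N-α→P-β 13×7=91, N-β→P-β 8×10=80, N-γ→P-β 11×3=33, N-δ→P-β 9×8=72, N-ε→P-β 15×2=30, N-ζ→P-γ 5×2=10, N-η→P-γ 7×4=28
  haulage cost 344, fixed 69 → total 413.
Compare {P-β}: haulage cost 385 + fixed 44 = 429.
Compare {P-α, P-β, P-γ}: haulage cost 331 + fixed 103 = 434.
Compare {P-α, P-β}: haulage cost 372 + fixed 78 = 450.
All other subsets cost ≥ 429. Minimum total cost: 413.

413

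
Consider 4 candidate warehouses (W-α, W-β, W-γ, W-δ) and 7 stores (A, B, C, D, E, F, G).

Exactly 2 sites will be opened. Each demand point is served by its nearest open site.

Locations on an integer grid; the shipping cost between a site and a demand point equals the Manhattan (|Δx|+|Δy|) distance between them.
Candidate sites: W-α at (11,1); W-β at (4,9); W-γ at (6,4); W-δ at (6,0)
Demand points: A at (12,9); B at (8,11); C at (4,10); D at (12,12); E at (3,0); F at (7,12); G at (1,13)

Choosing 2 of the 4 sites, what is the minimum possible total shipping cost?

Open {W-β, W-δ}.
  A→W-β 8, B→W-β 6, C→W-β 1, D→W-β 11, E→W-δ 3, F→W-β 6, G→W-β 7  ⇒ total 42.
Compare {W-β, W-γ}: total 46.
Compare {W-α, W-β}: total 48.
No size-2 selection does better; minimum is 42.

42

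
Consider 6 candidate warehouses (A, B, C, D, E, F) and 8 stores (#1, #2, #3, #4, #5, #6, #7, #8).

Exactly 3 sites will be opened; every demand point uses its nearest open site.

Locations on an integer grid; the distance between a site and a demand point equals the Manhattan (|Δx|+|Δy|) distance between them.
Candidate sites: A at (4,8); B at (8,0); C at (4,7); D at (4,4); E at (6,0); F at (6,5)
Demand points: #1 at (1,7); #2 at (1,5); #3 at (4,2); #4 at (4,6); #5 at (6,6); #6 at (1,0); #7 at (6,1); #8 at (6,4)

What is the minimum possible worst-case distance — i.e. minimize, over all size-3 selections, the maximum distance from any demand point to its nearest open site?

5

Open {A, C, E}.
  Farthest demand point is #2 at distance 5 (to C); all others are ≤ 5.
With {A, D, E} the worst case is 5.
With {A, E, F} the worst case is 5.
No size-3 selection achieves below 5.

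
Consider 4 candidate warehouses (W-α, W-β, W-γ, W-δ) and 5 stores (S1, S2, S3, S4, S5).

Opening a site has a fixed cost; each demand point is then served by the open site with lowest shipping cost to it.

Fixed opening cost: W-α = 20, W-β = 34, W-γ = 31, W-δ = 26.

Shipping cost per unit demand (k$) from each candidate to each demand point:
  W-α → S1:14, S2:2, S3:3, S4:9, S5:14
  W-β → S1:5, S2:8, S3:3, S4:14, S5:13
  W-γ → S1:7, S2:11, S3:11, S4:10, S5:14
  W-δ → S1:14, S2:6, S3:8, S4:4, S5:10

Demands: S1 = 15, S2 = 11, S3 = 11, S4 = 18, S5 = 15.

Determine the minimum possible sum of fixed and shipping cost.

432

Open {W-α, W-β, W-δ}: assign each demand point to its cheapest open site.
  S1→W-β 15×5=75, S2→W-α 11×2=22, S3→W-α 11×3=33, S4→W-δ 18×4=72, S5→W-δ 15×10=150
  shipping cost 352, fixed 80 → total 432.
Compare {W-β, W-δ}: shipping cost 396 + fixed 60 = 456.
Compare {W-α, W-γ, W-δ}: shipping cost 382 + fixed 77 = 459.
Compare {W-α, W-β, W-γ, W-δ}: shipping cost 352 + fixed 111 = 463.
All other subsets cost ≥ 456. Minimum total cost: 432.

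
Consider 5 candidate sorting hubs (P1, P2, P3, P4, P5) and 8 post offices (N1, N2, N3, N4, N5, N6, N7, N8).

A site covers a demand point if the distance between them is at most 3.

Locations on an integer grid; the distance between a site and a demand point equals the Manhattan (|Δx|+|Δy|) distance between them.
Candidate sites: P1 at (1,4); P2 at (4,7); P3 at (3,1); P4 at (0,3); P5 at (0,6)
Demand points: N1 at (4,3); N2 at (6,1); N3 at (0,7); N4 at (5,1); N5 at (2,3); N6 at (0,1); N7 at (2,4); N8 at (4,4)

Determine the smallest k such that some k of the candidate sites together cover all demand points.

3

Coverage sets (demand points within 3 of each site):
  P1: {N5, N7, N8}
  P2: {N8}
  P3: {N1, N2, N4, N5, N6}
  P4: {N5, N6, N7}
  P5: {N3}
No 2 sites suffice: every size-2 union leaves at least one demand point uncovered.
But {P1, P3, P5} covers everything, so the minimum is 3.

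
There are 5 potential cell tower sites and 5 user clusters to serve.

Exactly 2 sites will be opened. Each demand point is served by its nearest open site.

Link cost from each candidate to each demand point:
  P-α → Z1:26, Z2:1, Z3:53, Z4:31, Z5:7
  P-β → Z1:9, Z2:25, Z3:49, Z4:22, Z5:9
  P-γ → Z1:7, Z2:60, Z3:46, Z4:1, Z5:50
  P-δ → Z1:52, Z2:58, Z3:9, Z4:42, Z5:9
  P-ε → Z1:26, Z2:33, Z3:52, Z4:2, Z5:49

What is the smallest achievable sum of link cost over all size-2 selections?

Open {P-α, P-γ}.
  Z1→P-γ 7, Z2→P-α 1, Z3→P-γ 46, Z4→P-γ 1, Z5→P-α 7  ⇒ total 62.
Compare {P-α, P-δ}: total 74.
Compare {P-β, P-δ}: total 74.
No size-2 selection does better; minimum is 62.

62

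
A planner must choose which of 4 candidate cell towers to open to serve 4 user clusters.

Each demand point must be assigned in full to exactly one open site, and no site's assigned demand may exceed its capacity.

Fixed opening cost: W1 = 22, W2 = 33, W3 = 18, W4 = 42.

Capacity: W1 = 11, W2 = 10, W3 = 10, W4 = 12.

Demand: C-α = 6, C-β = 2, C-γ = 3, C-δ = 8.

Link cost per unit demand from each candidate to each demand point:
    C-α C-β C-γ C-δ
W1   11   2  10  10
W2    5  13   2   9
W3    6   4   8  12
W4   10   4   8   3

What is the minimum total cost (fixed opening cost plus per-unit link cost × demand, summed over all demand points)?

Open {W2, W4}; cheapest assignment that respects the capacities:
  W2 (cap 10, load 9): C-α, C-γ — cost 6×5 + 3×2 = 36
  W4 (cap 12, load 10): C-β, C-δ — cost 2×4 + 8×3 = 32
  Shipping 68, fixed 75 → total 143.
  Any other capacity-feasible assignment to {W2, W4} ships for at least 68.
Compare {W3, W4}: its best feasible assignment gives total 152.
Compare {W1, W2, W4}: its best feasible assignment gives total 161.
Every other set of open sites that can feasibly serve all demand totals ≥ 152 even under its best assignment. Minimum: 143.

143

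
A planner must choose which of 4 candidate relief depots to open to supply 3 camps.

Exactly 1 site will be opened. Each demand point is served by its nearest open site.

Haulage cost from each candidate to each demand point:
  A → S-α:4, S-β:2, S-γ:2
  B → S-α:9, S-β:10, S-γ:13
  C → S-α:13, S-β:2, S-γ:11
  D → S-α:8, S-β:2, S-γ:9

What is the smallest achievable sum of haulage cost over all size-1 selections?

8

Open {A}.
  S-α→A 4, S-β→A 2, S-γ→A 2  ⇒ total 8.
Compare {D}: total 19.
Compare {C}: total 26.
No size-1 selection does better; minimum is 8.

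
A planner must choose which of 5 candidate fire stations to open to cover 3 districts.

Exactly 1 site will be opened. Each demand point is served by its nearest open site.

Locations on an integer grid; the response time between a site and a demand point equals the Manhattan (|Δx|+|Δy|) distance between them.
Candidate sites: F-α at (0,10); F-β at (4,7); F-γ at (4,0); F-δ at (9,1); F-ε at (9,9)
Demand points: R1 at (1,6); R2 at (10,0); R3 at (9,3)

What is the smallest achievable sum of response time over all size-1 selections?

Open {F-δ}.
  R1→F-δ 13, R2→F-δ 2, R3→F-δ 2  ⇒ total 17.
Compare {F-γ}: total 23.
Compare {F-β}: total 26.
No size-1 selection does better; minimum is 17.

17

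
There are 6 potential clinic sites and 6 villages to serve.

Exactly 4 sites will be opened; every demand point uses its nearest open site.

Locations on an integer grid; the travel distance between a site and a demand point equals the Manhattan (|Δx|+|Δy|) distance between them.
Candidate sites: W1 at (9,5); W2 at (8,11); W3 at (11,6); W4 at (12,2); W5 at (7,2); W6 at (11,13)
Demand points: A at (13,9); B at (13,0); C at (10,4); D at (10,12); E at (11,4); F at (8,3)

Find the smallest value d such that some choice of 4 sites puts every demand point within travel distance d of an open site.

5

Open {W1, W2, W3, W4}.
  Farthest demand point is A at travel distance 5 (to W3); all others are ≤ 5.
With {W1, W3, W4, W6} the worst case is 5.
With {W2, W3, W4, W5} the worst case is 5.
No size-4 selection achieves below 5.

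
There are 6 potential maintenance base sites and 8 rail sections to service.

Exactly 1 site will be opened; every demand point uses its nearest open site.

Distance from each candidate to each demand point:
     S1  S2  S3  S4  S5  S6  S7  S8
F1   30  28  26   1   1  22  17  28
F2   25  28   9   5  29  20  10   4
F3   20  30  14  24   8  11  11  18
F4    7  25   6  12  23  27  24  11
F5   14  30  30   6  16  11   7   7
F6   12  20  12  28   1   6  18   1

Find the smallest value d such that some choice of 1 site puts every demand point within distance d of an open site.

27

Open {F4}.
  Farthest demand point is S6 at distance 27 (to F4); all others are ≤ 27.
With {F6} the worst case is 28.
With {F2} the worst case is 29.
No size-1 selection achieves below 27.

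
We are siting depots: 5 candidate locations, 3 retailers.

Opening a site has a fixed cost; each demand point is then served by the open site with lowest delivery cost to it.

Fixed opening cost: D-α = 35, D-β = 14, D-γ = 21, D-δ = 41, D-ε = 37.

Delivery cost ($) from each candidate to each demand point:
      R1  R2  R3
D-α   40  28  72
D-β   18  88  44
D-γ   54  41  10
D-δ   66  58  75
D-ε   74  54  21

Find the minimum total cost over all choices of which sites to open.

Open {D-β, D-γ}: assign each demand point to its cheapest open site.
  R1→D-β 18, R2→D-γ 41, R3→D-γ 10
  delivery cost 69, fixed 35 → total 104.
Compare {D-γ}: delivery cost 105 + fixed 21 = 126.
Compare {D-α, D-β, D-γ}: delivery cost 56 + fixed 70 = 126.
Compare {D-α, D-γ}: delivery cost 78 + fixed 56 = 134.
All other subsets cost ≥ 126. Minimum total cost: 104.

104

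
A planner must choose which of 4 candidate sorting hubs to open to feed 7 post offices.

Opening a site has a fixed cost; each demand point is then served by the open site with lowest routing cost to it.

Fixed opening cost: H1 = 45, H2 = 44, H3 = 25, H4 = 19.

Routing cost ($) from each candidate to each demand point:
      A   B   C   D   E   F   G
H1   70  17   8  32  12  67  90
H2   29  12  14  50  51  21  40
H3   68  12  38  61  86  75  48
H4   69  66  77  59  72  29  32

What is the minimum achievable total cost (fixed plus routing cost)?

Open {H1, H2}: assign each demand point to its cheapest open site.
  A→H2 29, B→H2 12, C→H1 8, D→H1 32, E→H1 12, F→H2 21, G→H2 40
  routing cost 154, fixed 89 → total 243.
Compare {H1, H2, H4}: routing cost 146 + fixed 108 = 254.
Compare {H2}: routing cost 217 + fixed 44 = 261.
Compare {H1, H4}: routing cost 199 + fixed 64 = 263.
All other subsets cost ≥ 254. Minimum total cost: 243.

243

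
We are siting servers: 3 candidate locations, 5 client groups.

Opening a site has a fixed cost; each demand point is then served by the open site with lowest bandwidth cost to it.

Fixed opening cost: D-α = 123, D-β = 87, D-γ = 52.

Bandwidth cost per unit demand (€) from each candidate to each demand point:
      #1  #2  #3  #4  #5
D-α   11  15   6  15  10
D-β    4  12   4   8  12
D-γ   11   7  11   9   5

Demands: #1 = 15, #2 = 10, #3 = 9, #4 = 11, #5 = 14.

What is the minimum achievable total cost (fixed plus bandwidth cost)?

463

Open {D-β, D-γ}: assign each demand point to its cheapest open site.
  #1→D-β 15×4=60, #2→D-γ 10×7=70, #3→D-β 9×4=36, #4→D-β 11×8=88, #5→D-γ 14×5=70
  bandwidth cost 324, fixed 139 → total 463.
Compare {D-γ}: bandwidth cost 503 + fixed 52 = 555.
Compare {D-β}: bandwidth cost 472 + fixed 87 = 559.
Compare {D-α, D-β, D-γ}: bandwidth cost 324 + fixed 262 = 586.
All other subsets cost ≥ 555. Minimum total cost: 463.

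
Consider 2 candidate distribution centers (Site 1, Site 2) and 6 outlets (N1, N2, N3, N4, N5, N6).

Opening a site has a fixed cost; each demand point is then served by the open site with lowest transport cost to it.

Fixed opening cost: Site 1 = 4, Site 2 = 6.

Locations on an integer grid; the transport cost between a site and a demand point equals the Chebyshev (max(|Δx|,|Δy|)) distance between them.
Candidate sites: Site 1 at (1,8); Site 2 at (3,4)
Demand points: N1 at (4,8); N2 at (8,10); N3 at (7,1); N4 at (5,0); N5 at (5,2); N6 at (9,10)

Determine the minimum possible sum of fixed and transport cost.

Open {Site 2}: assign each demand point to its cheapest open site.
  N1→Site 2 4, N2→Site 2 6, N3→Site 2 4, N4→Site 2 4, N5→Site 2 2, N6→Site 2 6
  transport cost 26, fixed 6 → total 32.
Compare {Site 1, Site 2}: transport cost 25 + fixed 10 = 35.
Compare {Site 1}: transport cost 39 + fixed 4 = 43.

32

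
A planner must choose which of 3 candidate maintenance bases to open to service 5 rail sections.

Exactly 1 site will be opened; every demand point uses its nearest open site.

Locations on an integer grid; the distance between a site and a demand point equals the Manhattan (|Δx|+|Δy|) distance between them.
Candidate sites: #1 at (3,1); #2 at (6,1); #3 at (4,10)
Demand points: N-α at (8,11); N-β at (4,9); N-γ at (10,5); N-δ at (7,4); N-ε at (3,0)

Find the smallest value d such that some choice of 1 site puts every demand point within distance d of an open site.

11

Open {#3}.
  Farthest demand point is N-γ at distance 11 (to #3); all others are ≤ 11.
With {#2} the worst case is 12.
With {#1} the worst case is 15.
No size-1 selection achieves below 11.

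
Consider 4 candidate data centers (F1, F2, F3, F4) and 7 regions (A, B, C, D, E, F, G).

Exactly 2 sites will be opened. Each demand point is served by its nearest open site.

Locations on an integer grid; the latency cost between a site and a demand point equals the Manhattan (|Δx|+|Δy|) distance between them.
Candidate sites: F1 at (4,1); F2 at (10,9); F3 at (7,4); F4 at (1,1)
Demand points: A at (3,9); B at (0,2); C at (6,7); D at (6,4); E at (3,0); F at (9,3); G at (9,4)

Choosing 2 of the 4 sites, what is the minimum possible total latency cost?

Open {F3, F4}.
  A→F3 9, B→F4 2, C→F3 4, D→F3 1, E→F4 3, F→F3 3, G→F3 2  ⇒ total 24.
Compare {F1, F3}: total 26.
Compare {F2, F3}: total 34.
No size-2 selection does better; minimum is 24.

24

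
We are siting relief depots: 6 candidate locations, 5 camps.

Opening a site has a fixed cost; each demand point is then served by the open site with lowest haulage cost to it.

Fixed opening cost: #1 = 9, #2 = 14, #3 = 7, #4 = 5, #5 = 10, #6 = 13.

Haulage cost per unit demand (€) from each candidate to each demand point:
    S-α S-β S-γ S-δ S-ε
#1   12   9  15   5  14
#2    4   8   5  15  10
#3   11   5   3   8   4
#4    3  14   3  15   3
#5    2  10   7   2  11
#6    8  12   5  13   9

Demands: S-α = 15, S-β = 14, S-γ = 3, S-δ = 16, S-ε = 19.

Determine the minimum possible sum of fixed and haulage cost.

Open {#3, #4, #5}: assign each demand point to its cheapest open site.
  S-α→#5 15×2=30, S-β→#3 14×5=70, S-γ→#3 3×3=9, S-δ→#5 16×2=32, S-ε→#4 19×3=57
  haulage cost 198, fixed 22 → total 220.
Compare {#1, #3, #4, #5}: haulage cost 198 + fixed 31 = 229.
Compare {#3, #4, #5, #6}: haulage cost 198 + fixed 35 = 233.
Compare {#3, #5}: haulage cost 217 + fixed 17 = 234.
All other subsets cost ≥ 229. Minimum total cost: 220.

220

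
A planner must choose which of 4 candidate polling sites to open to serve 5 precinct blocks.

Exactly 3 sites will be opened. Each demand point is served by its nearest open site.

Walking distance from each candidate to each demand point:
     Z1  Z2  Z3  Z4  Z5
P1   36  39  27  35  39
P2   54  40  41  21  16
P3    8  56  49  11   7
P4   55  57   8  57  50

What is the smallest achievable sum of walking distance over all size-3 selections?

Open {P1, P3, P4}.
  Z1→P3 8, Z2→P1 39, Z3→P4 8, Z4→P3 11, Z5→P3 7  ⇒ total 73.
Compare {P2, P3, P4}: total 74.
Compare {P1, P2, P3}: total 92.
No size-3 selection does better; minimum is 73.

73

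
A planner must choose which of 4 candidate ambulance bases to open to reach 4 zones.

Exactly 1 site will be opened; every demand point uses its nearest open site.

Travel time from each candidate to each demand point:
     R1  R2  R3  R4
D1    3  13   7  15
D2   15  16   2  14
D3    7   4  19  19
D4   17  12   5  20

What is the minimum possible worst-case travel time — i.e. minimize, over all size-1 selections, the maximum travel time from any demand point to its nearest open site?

15

Open {D1}.
  Farthest demand point is R4 at travel time 15 (to D1); all others are ≤ 15.
With {D2} the worst case is 16.
With {D3} the worst case is 19.
No size-1 selection achieves below 15.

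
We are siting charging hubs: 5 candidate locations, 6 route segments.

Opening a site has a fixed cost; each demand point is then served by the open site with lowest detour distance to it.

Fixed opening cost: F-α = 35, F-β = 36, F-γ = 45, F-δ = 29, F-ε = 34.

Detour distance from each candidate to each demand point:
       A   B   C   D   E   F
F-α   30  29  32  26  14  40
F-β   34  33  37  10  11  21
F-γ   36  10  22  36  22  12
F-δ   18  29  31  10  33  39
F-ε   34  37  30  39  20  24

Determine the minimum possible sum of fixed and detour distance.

168

Open {F-γ, F-δ}: assign each demand point to its cheapest open site.
  A→F-δ 18, B→F-γ 10, C→F-γ 22, D→F-δ 10, E→F-γ 22, F→F-γ 12
  detour distance 94, fixed 74 → total 168.
Compare {F-β, F-γ}: detour distance 99 + fixed 81 = 180.
Compare {F-β}: detour distance 146 + fixed 36 = 182.
Compare {F-γ}: detour distance 138 + fixed 45 = 183.
All other subsets cost ≥ 180. Minimum total cost: 168.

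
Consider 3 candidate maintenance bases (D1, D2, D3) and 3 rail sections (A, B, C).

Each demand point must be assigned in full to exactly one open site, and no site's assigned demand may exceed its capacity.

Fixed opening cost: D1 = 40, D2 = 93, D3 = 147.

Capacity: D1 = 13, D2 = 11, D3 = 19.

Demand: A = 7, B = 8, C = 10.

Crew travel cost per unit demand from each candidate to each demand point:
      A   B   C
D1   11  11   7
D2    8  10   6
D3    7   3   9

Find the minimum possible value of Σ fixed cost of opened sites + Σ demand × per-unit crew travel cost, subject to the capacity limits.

330

Open {D1, D3}; cheapest assignment that respects the capacities:
  D1 (cap 13, load 10): C — cost 10×7 = 70
  D3 (cap 19, load 15): A, B — cost 7×7 + 8×3 = 73
  Shipping 143, fixed 187 → total 330.
  Any other capacity-feasible assignment to {D1, D3} ships for at least 143.
Compare {D2, D3}: its best feasible assignment gives total 373.
Compare {D1, D2, D3}: its best feasible assignment gives total 413.
Every other set of open sites that can feasibly serve all demand totals ≥ 373 even under its best assignment. Minimum: 330.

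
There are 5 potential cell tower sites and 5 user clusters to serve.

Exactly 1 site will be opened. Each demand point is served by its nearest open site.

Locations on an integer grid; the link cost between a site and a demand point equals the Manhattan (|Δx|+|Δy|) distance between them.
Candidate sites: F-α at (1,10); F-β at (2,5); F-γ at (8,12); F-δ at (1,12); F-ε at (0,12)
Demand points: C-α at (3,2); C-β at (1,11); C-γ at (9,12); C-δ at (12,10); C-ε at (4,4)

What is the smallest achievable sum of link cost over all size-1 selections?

41

Open {F-α}.
  C-α→F-α 10, C-β→F-α 1, C-γ→F-α 10, C-δ→F-α 11, C-ε→F-α 9  ⇒ total 41.
Compare {F-γ}: total 42.
Compare {F-β}: total 43.
No size-1 selection does better; minimum is 41.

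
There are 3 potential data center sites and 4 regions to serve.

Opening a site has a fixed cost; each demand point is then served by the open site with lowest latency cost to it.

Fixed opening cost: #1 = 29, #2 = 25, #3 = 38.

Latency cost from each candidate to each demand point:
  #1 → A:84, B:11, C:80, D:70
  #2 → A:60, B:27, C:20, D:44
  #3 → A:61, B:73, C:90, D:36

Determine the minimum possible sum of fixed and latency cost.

176

Open {#2}: assign each demand point to its cheapest open site.
  A→#2 60, B→#2 27, C→#2 20, D→#2 44
  latency cost 151, fixed 25 → total 176.
Compare {#1, #2}: latency cost 135 + fixed 54 = 189.
Compare {#2, #3}: latency cost 143 + fixed 63 = 206.
Compare {#1, #2, #3}: latency cost 127 + fixed 92 = 219.
All other subsets cost ≥ 189. Minimum total cost: 176.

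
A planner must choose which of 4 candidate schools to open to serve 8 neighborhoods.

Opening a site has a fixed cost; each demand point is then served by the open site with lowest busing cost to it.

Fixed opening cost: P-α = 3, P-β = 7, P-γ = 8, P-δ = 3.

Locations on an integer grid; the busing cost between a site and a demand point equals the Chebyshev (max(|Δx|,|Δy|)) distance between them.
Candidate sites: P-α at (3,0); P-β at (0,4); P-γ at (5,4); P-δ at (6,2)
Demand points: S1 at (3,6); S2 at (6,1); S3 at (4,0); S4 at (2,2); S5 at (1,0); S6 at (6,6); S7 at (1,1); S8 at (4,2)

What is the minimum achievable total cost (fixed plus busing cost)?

24

Open {P-α, P-δ}: assign each demand point to its cheapest open site.
  S1→P-δ 4, S2→P-δ 1, S3→P-α 1, S4→P-α 2, S5→P-α 2, S6→P-δ 4, S7→P-α 2, S8→P-α 2
  busing cost 18, fixed 6 → total 24.
Compare {P-α}: busing cost 24 + fixed 3 = 27.
Compare {P-α, P-γ}: busing cost 16 + fixed 11 = 27.
Compare {P-α, P-γ, P-δ}: busing cost 14 + fixed 14 = 28.
All other subsets cost ≥ 27. Minimum total cost: 24.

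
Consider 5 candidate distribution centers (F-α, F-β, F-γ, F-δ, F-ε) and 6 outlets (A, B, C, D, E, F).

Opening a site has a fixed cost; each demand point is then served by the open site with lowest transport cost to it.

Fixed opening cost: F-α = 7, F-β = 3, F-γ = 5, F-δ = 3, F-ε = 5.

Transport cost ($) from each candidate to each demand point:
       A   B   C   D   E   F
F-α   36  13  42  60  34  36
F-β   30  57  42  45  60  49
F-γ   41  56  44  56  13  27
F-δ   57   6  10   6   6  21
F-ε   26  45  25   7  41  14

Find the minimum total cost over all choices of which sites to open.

Open {F-δ, F-ε}: assign each demand point to its cheapest open site.
  A→F-ε 26, B→F-δ 6, C→F-δ 10, D→F-δ 6, E→F-δ 6, F→F-ε 14
  transport cost 68, fixed 8 → total 76.
Compare {F-β, F-δ, F-ε}: transport cost 68 + fixed 11 = 79.
Compare {F-γ, F-δ, F-ε}: transport cost 68 + fixed 13 = 81.
Compare {F-α, F-δ, F-ε}: transport cost 68 + fixed 15 = 83.
All other subsets cost ≥ 79. Minimum total cost: 76.

76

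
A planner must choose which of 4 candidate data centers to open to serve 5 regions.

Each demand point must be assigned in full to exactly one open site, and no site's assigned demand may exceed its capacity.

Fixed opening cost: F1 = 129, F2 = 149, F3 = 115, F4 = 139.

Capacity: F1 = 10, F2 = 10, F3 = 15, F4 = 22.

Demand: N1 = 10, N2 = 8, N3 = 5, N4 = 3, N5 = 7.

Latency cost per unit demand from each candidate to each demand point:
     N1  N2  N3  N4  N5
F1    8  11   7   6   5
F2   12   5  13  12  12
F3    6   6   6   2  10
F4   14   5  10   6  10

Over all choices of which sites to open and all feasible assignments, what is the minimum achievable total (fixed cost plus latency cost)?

Open {F3, F4}; cheapest assignment that respects the capacities:
  F3 (cap 15, load 15): N1, N3 — cost 10×6 + 5×6 = 90
  F4 (cap 22, load 18): N2, N4, N5 — cost 8×5 + 3×6 + 7×10 = 128
  Shipping 218, fixed 254 → total 472.
  Any other capacity-feasible assignment to {F3, F4} ships for at least 218.
Compare {F1, F3, F4}: its best feasible assignment gives total 566.
Compare {F1, F2, F3}: its best feasible assignment gives total 576.
Every other set of open sites that can feasibly serve all demand totals ≥ 566 even under its best assignment. Minimum: 472.

472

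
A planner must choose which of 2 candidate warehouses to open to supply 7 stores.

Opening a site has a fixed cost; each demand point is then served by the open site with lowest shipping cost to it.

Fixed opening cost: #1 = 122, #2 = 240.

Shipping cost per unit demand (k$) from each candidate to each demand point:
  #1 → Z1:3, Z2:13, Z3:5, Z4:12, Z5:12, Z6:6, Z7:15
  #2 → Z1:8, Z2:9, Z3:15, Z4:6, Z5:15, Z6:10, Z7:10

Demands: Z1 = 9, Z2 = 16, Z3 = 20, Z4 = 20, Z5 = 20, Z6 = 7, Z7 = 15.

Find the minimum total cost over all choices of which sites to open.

Open {#1, #2}: assign each demand point to its cheapest open site.
  Z1→#1 9×3=27, Z2→#2 16×9=144, Z3→#1 20×5=100, Z4→#2 20×6=120, Z5→#1 20×12=240, Z6→#1 7×6=42, Z7→#2 15×10=150
  shipping cost 823, fixed 362 → total 1185.
Compare {#1}: shipping cost 1082 + fixed 122 = 1204.
Compare {#2}: shipping cost 1156 + fixed 240 = 1396.

1185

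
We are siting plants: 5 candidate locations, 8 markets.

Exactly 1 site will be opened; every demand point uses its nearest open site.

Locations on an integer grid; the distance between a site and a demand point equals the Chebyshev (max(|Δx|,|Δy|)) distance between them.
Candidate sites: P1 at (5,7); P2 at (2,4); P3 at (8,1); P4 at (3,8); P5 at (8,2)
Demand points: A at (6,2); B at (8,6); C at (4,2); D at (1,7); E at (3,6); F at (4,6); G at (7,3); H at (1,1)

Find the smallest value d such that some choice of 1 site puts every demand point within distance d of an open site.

Open {P1}.
  Farthest demand point is H at distance 6 (to P1); all others are ≤ 6.
With {P2} the worst case is 6.
With {P3} the worst case is 7.
No size-1 selection achieves below 6.

6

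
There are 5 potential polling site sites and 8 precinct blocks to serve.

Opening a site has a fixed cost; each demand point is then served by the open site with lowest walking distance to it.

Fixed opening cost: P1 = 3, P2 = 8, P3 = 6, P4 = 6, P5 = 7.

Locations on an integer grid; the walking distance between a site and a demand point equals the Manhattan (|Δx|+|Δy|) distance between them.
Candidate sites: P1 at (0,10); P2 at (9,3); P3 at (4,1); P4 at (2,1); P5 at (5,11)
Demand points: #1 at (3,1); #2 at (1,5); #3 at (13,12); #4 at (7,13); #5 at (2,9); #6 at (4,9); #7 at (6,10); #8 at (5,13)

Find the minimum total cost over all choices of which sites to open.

44

Open {P4, P5}: assign each demand point to its cheapest open site.
  #1→P4 1, #2→P4 5, #3→P5 9, #4→P5 4, #5→P5 5, #6→P5 3, #7→P5 2, #8→P5 2
  walking distance 31, fixed 13 → total 44.
Compare {P1, P4, P5}: walking distance 29 + fixed 16 = 45.
Compare {P3, P5}: walking distance 33 + fixed 13 = 46.
Compare {P1, P3, P5}: walking distance 30 + fixed 16 = 46.
All other subsets cost ≥ 45. Minimum total cost: 44.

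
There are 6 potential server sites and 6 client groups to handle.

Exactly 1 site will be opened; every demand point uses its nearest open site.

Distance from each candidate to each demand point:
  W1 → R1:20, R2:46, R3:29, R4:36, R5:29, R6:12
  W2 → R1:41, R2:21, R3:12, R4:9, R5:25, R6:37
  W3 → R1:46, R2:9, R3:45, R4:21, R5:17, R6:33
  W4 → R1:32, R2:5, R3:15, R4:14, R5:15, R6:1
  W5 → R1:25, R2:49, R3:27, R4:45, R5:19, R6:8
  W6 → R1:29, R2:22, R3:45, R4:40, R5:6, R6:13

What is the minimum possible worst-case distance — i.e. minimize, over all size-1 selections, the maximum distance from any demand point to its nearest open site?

Open {W4}.
  Farthest demand point is R1 at distance 32 (to W4); all others are ≤ 32.
With {W2} the worst case is 41.
With {W6} the worst case is 45.
No size-1 selection achieves below 32.

32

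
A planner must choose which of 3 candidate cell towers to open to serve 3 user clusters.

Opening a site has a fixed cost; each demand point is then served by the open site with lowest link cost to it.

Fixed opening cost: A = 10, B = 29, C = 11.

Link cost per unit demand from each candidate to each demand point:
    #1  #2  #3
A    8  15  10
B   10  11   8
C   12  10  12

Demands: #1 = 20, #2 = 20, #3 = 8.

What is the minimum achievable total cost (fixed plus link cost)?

461

Open {A, C}: assign each demand point to its cheapest open site.
  #1→A 20×8=160, #2→C 20×10=200, #3→A 8×10=80
  link cost 440, fixed 21 → total 461.
Compare {A, B, C}: link cost 424 + fixed 50 = 474.
Compare {A, B}: link cost 444 + fixed 39 = 483.
Compare {B, C}: link cost 464 + fixed 40 = 504.
All other subsets cost ≥ 474. Minimum total cost: 461.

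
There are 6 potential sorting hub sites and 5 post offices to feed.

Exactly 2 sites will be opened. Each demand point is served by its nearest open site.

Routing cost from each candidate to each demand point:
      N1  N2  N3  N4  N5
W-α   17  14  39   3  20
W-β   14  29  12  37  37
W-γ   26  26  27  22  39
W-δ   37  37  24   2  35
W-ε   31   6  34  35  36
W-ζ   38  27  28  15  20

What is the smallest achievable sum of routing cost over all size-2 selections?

Open {W-α, W-β}.
  N1→W-β 14, N2→W-α 14, N3→W-β 12, N4→W-α 3, N5→W-α 20  ⇒ total 63.
Compare {W-α, W-δ}: total 77.
Compare {W-α, W-ε}: total 80.
No size-2 selection does better; minimum is 63.

63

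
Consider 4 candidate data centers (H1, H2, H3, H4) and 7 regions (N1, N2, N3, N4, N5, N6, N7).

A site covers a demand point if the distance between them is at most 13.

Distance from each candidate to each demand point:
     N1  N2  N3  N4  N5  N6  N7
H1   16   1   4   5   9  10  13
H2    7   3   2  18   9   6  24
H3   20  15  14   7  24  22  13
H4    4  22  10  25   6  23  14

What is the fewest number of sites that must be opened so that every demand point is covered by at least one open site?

Coverage sets (demand points within 13 of each site):
  H1: {N2, N3, N4, N5, N6, N7}
  H2: {N1, N2, N3, N5, N6}
  H3: {N4, N7}
  H4: {N1, N3, N5}
No single site covers all 7 demand points.
But {H1, H2} covers everything, so the minimum is 2.

2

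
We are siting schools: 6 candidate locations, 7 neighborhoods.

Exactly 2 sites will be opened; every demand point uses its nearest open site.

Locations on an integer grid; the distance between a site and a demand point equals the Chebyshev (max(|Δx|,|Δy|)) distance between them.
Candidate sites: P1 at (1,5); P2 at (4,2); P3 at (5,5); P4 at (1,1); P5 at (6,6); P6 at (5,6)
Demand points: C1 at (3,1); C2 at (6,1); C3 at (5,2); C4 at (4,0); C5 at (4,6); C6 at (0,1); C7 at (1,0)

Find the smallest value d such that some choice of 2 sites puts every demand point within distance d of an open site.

Open {P1, P2}.
  Farthest demand point is C6 at distance 4 (to P1); all others are ≤ 4.
With {P2, P3} the worst case is 4.
With {P2, P4} the worst case is 4.
No size-2 selection achieves below 4.

4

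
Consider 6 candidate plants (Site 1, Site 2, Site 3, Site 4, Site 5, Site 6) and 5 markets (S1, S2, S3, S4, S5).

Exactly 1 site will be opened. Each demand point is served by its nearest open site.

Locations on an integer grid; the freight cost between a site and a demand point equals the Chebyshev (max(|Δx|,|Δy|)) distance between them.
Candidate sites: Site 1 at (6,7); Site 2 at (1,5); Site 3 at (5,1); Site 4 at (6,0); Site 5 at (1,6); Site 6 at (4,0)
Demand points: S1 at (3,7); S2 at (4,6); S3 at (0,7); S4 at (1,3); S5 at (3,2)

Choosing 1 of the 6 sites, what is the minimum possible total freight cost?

12

Open {Site 2}.
  S1→Site 2 2, S2→Site 2 3, S3→Site 2 2, S4→Site 2 2, S5→Site 2 3  ⇒ total 12.
Compare {Site 5}: total 13.
Compare {Site 1}: total 21.
No size-1 selection does better; minimum is 12.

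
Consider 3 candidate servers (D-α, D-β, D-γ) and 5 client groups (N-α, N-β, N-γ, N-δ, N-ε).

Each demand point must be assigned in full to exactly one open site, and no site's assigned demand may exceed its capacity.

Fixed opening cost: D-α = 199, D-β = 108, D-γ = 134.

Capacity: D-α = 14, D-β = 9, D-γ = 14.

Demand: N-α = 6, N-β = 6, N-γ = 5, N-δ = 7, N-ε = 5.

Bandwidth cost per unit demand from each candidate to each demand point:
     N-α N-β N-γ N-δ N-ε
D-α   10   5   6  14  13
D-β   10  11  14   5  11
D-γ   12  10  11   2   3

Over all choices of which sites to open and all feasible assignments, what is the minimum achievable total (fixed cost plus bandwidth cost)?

Open {D-α, D-β, D-γ}; cheapest assignment that respects the capacities:
  D-α (cap 14, load 11): N-β, N-γ — cost 6×5 + 5×6 = 60
  D-β (cap 9, load 6): N-α — cost 6×10 = 60
  D-γ (cap 14, load 12): N-δ, N-ε — cost 7×2 + 5×3 = 29
  Shipping 149, fixed 441 → total 590.
  Any other capacity-feasible assignment to {D-α, D-β, D-γ} ships for at least 149.
Total demand is 29 and no other set of sites has combined capacity ≥ 29, so {D-α, D-β, D-γ} is the only feasible choice of open sites. Minimum: 590.

590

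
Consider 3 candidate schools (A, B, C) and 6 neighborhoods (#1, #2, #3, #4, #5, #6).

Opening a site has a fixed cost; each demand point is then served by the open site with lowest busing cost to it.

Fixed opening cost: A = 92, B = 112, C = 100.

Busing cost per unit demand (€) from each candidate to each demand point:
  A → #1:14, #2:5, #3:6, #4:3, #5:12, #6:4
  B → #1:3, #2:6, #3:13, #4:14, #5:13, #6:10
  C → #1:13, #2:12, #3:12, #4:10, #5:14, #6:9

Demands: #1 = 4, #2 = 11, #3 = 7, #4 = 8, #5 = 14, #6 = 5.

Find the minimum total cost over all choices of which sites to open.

457

Open {A}: assign each demand point to its cheapest open site.
  #1→A 4×14=56, #2→A 11×5=55, #3→A 7×6=42, #4→A 8×3=24, #5→A 14×12=168, #6→A 5×4=20
  busing cost 365, fixed 92 → total 457.
Compare {A, B}: busing cost 321 + fixed 204 = 525.
Compare {A, C}: busing cost 361 + fixed 192 = 553.
Compare {B}: busing cost 513 + fixed 112 = 625.
All other subsets cost ≥ 525. Minimum total cost: 457.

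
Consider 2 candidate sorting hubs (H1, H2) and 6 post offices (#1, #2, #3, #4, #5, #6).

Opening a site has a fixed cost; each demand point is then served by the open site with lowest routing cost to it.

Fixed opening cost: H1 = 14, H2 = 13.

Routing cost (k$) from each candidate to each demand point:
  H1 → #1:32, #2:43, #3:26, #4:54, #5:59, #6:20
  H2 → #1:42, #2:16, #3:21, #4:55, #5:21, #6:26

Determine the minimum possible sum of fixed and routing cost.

191

Open {H1, H2}: assign each demand point to its cheapest open site.
  #1→H1 32, #2→H2 16, #3→H2 21, #4→H1 54, #5→H2 21, #6→H1 20
  routing cost 164, fixed 27 → total 191.
Compare {H2}: routing cost 181 + fixed 13 = 194.
Compare {H1}: routing cost 234 + fixed 14 = 248.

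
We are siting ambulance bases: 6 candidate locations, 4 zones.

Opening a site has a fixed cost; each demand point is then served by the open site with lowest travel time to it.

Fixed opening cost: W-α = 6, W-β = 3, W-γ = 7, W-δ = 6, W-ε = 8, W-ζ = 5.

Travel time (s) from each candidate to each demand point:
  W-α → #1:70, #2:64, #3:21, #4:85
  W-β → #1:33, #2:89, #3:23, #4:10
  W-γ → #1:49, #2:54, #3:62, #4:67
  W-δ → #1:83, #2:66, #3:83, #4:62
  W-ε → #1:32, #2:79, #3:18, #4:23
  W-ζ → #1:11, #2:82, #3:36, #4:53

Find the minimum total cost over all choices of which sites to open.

Open {W-β, W-γ, W-ζ}: assign each demand point to its cheapest open site.
  #1→W-ζ 11, #2→W-γ 54, #3→W-β 23, #4→W-β 10
  travel time 98, fixed 15 → total 113.
Compare {W-β, W-γ, W-ε, W-ζ}: travel time 93 + fixed 23 = 116.
Compare {W-α, W-β, W-γ, W-ζ}: travel time 96 + fixed 21 = 117.
Compare {W-β, W-γ, W-δ, W-ζ}: travel time 98 + fixed 21 = 119.
All other subsets cost ≥ 116. Minimum total cost: 113.

113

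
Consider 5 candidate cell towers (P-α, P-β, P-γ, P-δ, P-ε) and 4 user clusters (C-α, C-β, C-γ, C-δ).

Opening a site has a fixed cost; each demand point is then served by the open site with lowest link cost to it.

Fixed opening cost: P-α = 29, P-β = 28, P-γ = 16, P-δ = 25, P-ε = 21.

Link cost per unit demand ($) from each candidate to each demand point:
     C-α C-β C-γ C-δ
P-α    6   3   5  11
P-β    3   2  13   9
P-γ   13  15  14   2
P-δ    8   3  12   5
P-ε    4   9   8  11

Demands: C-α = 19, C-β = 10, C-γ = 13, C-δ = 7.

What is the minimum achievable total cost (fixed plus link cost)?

Open {P-α, P-β, P-γ}: assign each demand point to its cheapest open site.
  C-α→P-β 19×3=57, C-β→P-β 10×2=20, C-γ→P-α 13×5=65, C-δ→P-γ 7×2=14
  link cost 156, fixed 73 → total 229.
Compare {P-α, P-β, P-γ, P-ε}: link cost 156 + fixed 94 = 250.
Compare {P-α, P-γ, P-ε}: link cost 185 + fixed 66 = 251.
Compare {P-α, P-β, P-γ, P-δ}: link cost 156 + fixed 98 = 254.
All other subsets cost ≥ 250. Minimum total cost: 229.

229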